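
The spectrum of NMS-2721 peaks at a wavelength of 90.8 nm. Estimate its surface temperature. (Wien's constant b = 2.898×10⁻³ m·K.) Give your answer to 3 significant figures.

T = b/λ_max = 2.898×10⁻³ / (90.8×10⁻⁹) = 3.192×10^4 K.

3.19×10^4 K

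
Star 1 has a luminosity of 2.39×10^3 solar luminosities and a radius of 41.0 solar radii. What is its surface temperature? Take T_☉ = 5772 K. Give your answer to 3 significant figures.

T/T_☉ = (L/L_☉)^(1/4) / (R/R_☉)^(1/2)
T = 5772 × (2.39×10^3)^(1/4) / √(41.0) = 5772 × 6.992 / 6.403 = 6303 K.

6.30×10^3 K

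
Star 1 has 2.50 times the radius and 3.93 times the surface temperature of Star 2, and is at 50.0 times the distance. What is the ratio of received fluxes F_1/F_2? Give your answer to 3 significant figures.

0.596

L_1/L_2 = (R_1/R_2)²(T_1/T_2)⁴ = (2.50)² × (3.93)⁴ = 1491.
F_1/F_2 = (L_1/L_2)/(d_1/d_2)² = 1491 / (50.0)² = 0.5964.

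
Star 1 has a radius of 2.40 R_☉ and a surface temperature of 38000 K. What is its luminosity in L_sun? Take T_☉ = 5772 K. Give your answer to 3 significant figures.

L/L_☉ = (R/R_☉)² (T/T_☉)⁴ = (2.40)² × (38000/5772)⁴
       = 5.760 × (6.584)⁴ = 5.760 × 1879 = 1.082×10^4.

1.08×10^4 L_sun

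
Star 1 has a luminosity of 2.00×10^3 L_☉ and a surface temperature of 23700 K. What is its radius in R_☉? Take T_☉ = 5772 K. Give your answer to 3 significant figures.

2.65 R_☉

R/R_☉ = √(L/L_☉) / (T/T_☉)² = √(2.00×10^3) / (4.106)²
       = 44.72 / 16.86 = 2.653.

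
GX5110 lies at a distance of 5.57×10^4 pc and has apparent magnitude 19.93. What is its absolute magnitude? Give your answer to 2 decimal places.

1.20

M = m − 5 log₁₀(d/10 pc) = 19.93 − 5 log₁₀(5.57×10^4/10)
  = 19.93 − 5 × 3.746 = 19.93 − 18.73 = 1.20.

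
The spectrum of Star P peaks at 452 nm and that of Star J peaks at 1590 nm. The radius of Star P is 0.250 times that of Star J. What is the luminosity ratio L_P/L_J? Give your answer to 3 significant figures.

9.57

Wien's law gives T ∝ 1/λ_max, so T_P/T_J = λ_J/λ_P = 1590/452 = 3.518.
Then L ∝ R²T⁴ gives L_P/L_J = (0.250)² × (3.518)⁴ = 0.06250 × 153.1 = 9.570.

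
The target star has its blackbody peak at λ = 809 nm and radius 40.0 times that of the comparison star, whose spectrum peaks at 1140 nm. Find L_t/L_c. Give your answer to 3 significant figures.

Wien's law gives T ∝ 1/λ_max, so T_t/T_c = λ_c/λ_t = 1140/809 = 1.409.
Then L ∝ R²T⁴ gives L_t/L_c = (40.0)² × (1.409)⁴ = 1600 × 3.943 = 6309.

6.31×10^3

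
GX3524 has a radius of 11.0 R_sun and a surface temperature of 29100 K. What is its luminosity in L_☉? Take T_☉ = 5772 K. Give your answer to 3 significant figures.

7.82×10^4 L_☉

L/L_☉ = (R/R_☉)² (T/T_☉)⁴ = (11.0)² × (29100/5772)⁴
       = 121.0 × (5.042)⁴ = 121.0 × 646.1 = 7.817×10^4.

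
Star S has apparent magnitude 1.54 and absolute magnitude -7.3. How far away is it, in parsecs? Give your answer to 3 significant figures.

586 pc

m − M = 5 log₁₀(d/10 pc)
1.54 − (-7.3) = 8.84 = 5 log₁₀(d/10)
d = 10 × 10^(8.84/5) = 10 × 10^1.768 = 586.1 pc.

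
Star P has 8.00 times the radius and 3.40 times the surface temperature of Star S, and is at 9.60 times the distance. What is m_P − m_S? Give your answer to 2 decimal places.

L_P/L_S = (8.00)²(3.40)⁴ = 8553.
F_P/F_S = (L_P/L_S)/(d_P/d_S)² = 8553/92.16 = 92.80.
m_P − m_S = −2.5 log₁₀(92.80) = -4.92.

-4.92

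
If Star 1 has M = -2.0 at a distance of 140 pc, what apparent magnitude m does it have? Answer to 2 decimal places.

3.73

m = M + 5 log₁₀(d/10 pc) = -2.0 + 5 log₁₀(140/10)
  = -2.0 + 5 × 1.146 = -2.0 + 5.73 = 3.73.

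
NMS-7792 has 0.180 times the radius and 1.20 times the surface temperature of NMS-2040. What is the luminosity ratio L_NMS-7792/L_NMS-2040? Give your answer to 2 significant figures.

From the Stefan–Boltzmann law, L ∝ R²T⁴, so
L_NMS-7792/L_NMS-2040 = (R_NMS-7792/R_NMS-2040)² (T_NMS-7792/T_NMS-2040)⁴ = (0.180)² × (1.20)⁴ = 0.03240 × 2.074 = 0.06718.

0.067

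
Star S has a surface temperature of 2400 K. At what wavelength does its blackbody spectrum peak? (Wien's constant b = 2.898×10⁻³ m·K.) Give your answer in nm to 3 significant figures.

1.21×10^3 nm

λ_max = b/T = 2.898×10⁻³ / 2400 = 1.21×10^-6 m = 1208 nm.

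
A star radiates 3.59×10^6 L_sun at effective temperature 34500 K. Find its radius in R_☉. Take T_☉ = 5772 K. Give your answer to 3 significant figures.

R/R_☉ = √(L/L_☉) / (T/T_☉)² = √(3.59×10^6) / (5.977)²
       = 1895 / 35.73 = 53.03.

53.0 R_☉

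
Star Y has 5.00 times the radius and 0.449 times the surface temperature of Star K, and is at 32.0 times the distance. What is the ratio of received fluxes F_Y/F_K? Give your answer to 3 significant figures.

L_Y/L_K = (R_Y/R_K)²(T_Y/T_K)⁴ = (5.00)² × (0.449)⁴ = 1.016.
F_Y/F_K = (L_Y/L_K)/(d_Y/d_K)² = 1.016 / (32.0)² = 9.923×10^-4.

9.92×10^-4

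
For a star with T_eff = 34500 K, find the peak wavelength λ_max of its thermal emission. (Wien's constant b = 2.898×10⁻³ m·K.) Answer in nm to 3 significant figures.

84.0 nm

λ_max = b/T = 2.898×10⁻³ / 34500 = 8.40×10^-8 m = 84.00 nm.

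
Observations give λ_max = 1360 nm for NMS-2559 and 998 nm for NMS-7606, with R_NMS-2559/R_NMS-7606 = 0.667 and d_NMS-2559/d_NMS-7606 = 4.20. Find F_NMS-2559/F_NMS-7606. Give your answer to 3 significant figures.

Wien's law: T_NMS-2559/T_NMS-7606 = λ_NMS-7606/λ_NMS-2559 = 998/1360 = 0.7338.
L_NMS-2559/L_NMS-7606 = (R_NMS-2559/R_NMS-7606)²(T_NMS-2559/T_NMS-7606)⁴ = (0.667)²(0.7338)⁴ = 0.1290.
F_NMS-2559/F_NMS-7606 = (L_NMS-2559/L_NMS-7606)/(d_NMS-2559/d_NMS-7606)² = 0.1290/(4.20)² = 0.007313.

0.00731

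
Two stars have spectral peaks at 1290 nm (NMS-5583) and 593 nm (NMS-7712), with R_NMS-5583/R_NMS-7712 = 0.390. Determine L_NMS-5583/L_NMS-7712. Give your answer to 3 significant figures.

Wien's law gives T ∝ 1/λ_max, so T_NMS-5583/T_NMS-7712 = λ_NMS-7712/λ_NMS-5583 = 593/1290 = 0.4597.
Then L ∝ R²T⁴ gives L_NMS-5583/L_NMS-7712 = (0.390)² × (0.4597)⁴ = 0.1521 × 0.04465 = 0.006792.

0.00679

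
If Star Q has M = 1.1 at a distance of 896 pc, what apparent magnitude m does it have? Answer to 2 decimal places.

10.86

m = M + 5 log₁₀(d/10 pc) = 1.1 + 5 log₁₀(896/10)
  = 1.1 + 5 × 1.952 = 1.1 + 9.76 = 10.86.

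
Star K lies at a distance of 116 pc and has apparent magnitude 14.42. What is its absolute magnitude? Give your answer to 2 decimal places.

M = m − 5 log₁₀(d/10 pc) = 14.42 − 5 log₁₀(116/10)
  = 14.42 − 5 × 1.064 = 14.42 − 5.32 = 9.10.

9.10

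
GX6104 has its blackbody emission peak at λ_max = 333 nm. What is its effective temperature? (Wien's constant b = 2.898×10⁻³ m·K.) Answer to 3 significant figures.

T = b/λ_max = 2.898×10⁻³ / (333×10⁻⁹) = 8703 K.

8.70×10^3 K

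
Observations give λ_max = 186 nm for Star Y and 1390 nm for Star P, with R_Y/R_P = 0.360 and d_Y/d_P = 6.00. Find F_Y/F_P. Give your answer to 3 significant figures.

Wien's law: T_Y/T_P = λ_P/λ_Y = 1390/186 = 7.473.
L_Y/L_P = (R_Y/R_P)²(T_Y/T_P)⁴ = (0.360)²(7.473)⁴ = 404.2.
F_Y/F_P = (L_Y/L_P)/(d_Y/d_P)² = 404.2/(6.00)² = 11.23.

11.2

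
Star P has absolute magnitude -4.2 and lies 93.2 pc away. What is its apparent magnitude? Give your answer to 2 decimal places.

0.65

m = M + 5 log₁₀(d/10 pc) = -4.2 + 5 log₁₀(93.2/10)
  = -4.2 + 5 × 0.969 = -4.2 + 4.85 = 0.65.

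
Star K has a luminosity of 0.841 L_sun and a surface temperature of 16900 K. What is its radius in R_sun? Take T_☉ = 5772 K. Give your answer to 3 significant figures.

R/R_☉ = √(L/L_☉) / (T/T_☉)² = √(0.841) / (2.928)²
       = 0.9171 / 8.573 = 0.1070.

0.107 R_sun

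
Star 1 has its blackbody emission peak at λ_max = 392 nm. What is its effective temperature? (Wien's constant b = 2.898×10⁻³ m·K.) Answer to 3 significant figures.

7.39×10^3 K

T = b/λ_max = 2.898×10⁻³ / (392×10⁻⁹) = 7393 K.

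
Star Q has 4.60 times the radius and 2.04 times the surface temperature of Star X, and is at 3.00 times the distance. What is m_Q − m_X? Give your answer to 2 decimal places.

L_Q/L_X = (4.60)²(2.04)⁴ = 366.5.
F_Q/F_X = (L_Q/L_X)/(d_Q/d_X)² = 366.5/9.000 = 40.72.
m_Q − m_X = −2.5 log₁₀(40.72) = -4.02.

-4.02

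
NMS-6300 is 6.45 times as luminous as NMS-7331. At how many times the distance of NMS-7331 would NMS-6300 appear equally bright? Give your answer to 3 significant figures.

Equal flux requires L_NMS-6300/d_NMS-6300² = L_NMS-7331/d_NMS-7331², so d_NMS-6300/d_NMS-7331 = √(L_NMS-6300/L_NMS-7331)
= √(6.45) = 2.540.

2.54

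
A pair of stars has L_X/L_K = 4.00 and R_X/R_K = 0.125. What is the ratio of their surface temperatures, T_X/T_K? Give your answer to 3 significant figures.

4.00

L ∝ R²T⁴ gives T ∝ (L/R²)^(1/4), so
T_X/T_K = (4.00 / 0.125²)^(1/4) = (256.0)^(1/4) = 4.000.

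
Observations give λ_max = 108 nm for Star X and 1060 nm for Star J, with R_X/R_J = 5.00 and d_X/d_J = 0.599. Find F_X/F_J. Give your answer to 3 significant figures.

6.47×10^5

Wien's law: T_X/T_J = λ_J/λ_X = 1060/108 = 9.815.
L_X/L_J = (R_X/R_J)²(T_X/T_J)⁴ = (5.00)²(9.815)⁴ = 2.320×10^5.
F_X/F_J = (L_X/L_J)/(d_X/d_J)² = 2.320×10^5/(0.599)² = 6.466×10^5.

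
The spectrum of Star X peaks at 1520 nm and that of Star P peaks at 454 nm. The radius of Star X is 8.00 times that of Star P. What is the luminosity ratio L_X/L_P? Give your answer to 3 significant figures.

0.509

Wien's law gives T ∝ 1/λ_max, so T_X/T_P = λ_P/λ_X = 454/1520 = 0.2987.
Then L ∝ R²T⁴ gives L_X/L_P = (8.00)² × (0.2987)⁴ = 64.00 × 0.007959 = 0.5094.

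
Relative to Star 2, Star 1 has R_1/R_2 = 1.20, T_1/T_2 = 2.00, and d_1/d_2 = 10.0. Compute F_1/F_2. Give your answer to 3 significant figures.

0.230

L_1/L_2 = (R_1/R_2)²(T_1/T_2)⁴ = (1.20)² × (2.00)⁴ = 23.04.
F_1/F_2 = (L_1/L_2)/(d_1/d_2)² = 23.04 / (10.0)² = 0.2304.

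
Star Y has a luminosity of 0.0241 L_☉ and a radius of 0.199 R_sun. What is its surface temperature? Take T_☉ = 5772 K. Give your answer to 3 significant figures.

5.10×10^3 K

T/T_☉ = (L/L_☉)^(1/4) / (R/R_☉)^(1/2)
T = 5772 × (0.0241)^(1/4) / √(0.199) = 5772 × 0.3940 / 0.4461 = 5098 K.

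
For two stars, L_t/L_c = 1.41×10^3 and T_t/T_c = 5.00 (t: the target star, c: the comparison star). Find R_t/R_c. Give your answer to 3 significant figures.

L ∝ R²T⁴ gives R ∝ √L / T², so
R_t/R_c = √(1.41×10^3) / (5.00)² = 37.55 / 25.00 = 1.502.

1.50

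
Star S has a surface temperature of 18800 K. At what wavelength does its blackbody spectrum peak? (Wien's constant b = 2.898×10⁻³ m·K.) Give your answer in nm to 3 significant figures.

154 nm

λ_max = b/T = 2.898×10⁻³ / 18800 = 1.54×10^-7 m = 154.1 nm.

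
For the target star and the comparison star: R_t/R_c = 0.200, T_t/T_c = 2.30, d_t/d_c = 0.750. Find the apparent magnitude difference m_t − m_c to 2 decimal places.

L_t/L_c = (0.200)²(2.30)⁴ = 1.119.
F_t/F_c = (L_t/L_c)/(d_t/d_c)² = 1.119/0.5625 = 1.990.
m_t − m_c = −2.5 log₁₀(1.990) = -0.75.

-0.75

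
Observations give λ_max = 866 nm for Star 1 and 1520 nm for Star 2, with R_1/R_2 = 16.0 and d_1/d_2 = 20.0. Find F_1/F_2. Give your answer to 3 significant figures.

Wien's law: T_1/T_2 = λ_2/λ_1 = 1520/866 = 1.755.
L_1/L_2 = (R_1/R_2)²(T_1/T_2)⁴ = (16.0)²(1.755)⁴ = 2430.
F_1/F_2 = (L_1/L_2)/(d_1/d_2)² = 2430/(20.0)² = 6.074.

6.07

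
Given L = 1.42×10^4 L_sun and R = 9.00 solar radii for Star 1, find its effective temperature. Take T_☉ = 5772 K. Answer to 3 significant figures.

T/T_☉ = (L/L_☉)^(1/4) / (R/R_☉)^(1/2)
T = 5772 × (1.42×10^4)^(1/4) / √(9.00) = 5772 × 10.92 / 3.000 = 2.100×10^4 K.

2.10×10^4 K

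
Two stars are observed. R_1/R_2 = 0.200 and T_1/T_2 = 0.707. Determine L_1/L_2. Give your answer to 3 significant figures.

From the Stefan–Boltzmann law, L ∝ R²T⁴, so
L_1/L_2 = (R_1/R_2)² (T_1/T_2)⁴ = (0.200)² × (0.707)⁴ = 0.04000 × 0.2498 = 0.009994.

0.00999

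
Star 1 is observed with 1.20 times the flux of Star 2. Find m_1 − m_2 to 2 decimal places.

m_1 − m_2 = −2.5 log₁₀(F_1/F_2) = −2.5 log₁₀(1.20) = −2.5 × (0.079) = -0.198.

-0.20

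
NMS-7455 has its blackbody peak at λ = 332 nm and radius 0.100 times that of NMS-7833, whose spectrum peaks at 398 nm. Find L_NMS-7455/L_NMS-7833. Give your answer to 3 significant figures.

Wien's law gives T ∝ 1/λ_max, so T_NMS-7455/T_NMS-7833 = λ_NMS-7833/λ_NMS-7455 = 398/332 = 1.199.
Then L ∝ R²T⁴ gives L_NMS-7455/L_NMS-7833 = (0.100)² × (1.199)⁴ = 0.01000 × 2.065 = 0.02065.

0.0207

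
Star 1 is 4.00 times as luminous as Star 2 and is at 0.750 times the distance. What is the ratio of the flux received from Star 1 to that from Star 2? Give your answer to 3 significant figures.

F = L/(4πd²), so F_1/F_2 = (L_1/L_2) / (d_1/d_2)²
= 4.00 / (0.750)² = 4.00 / 0.5625 = 7.111.

7.11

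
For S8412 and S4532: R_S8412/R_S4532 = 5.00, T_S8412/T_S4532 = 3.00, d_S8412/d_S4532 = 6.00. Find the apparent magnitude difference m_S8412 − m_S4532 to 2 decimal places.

-4.38

L_S8412/L_S4532 = (5.00)²(3.00)⁴ = 2025.
F_S8412/F_S4532 = (L_S8412/L_S4532)/(d_S8412/d_S4532)² = 2025/36.00 = 56.25.
m_S8412 − m_S4532 = −2.5 log₁₀(56.25) = -4.38.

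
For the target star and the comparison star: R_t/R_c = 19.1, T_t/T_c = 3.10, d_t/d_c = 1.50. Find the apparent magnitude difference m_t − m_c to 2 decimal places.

L_t/L_c = (19.1)²(3.10)⁴ = 3.369×10^4.
F_t/F_c = (L_t/L_c)/(d_t/d_c)² = 3.369×10^4/2.250 = 1.497×10^4.
m_t − m_c = −2.5 log₁₀(1.497×10^4) = -10.44.

-10.44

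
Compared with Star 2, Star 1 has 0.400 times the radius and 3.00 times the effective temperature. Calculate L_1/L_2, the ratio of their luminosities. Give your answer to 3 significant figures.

From the Stefan–Boltzmann law, L ∝ R²T⁴, so
L_1/L_2 = (R_1/R_2)² (T_1/T_2)⁴ = (0.400)² × (3.00)⁴ = 0.1600 × 81.00 = 12.96.

13.0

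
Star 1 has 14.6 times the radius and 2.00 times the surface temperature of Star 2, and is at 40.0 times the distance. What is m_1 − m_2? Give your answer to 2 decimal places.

L_1/L_2 = (14.6)²(2.00)⁴ = 3411.
F_1/F_2 = (L_1/L_2)/(d_1/d_2)² = 3411/1600 = 2.132.
m_1 − m_2 = −2.5 log₁₀(2.132) = -0.82.

-0.82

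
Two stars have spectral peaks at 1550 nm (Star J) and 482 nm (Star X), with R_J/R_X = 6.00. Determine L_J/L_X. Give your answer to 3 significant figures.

Wien's law gives T ∝ 1/λ_max, so T_J/T_X = λ_X/λ_J = 482/1550 = 0.3110.
Then L ∝ R²T⁴ gives L_J/L_X = (6.00)² × (0.3110)⁴ = 36.00 × 0.009351 = 0.3366.

0.337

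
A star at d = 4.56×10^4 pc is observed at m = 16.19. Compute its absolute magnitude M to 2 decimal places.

-2.10

M = m − 5 log₁₀(d/10 pc) = 16.19 − 5 log₁₀(4.56×10^4/10)
  = 16.19 − 5 × 3.659 = 16.19 − 18.29 = -2.10.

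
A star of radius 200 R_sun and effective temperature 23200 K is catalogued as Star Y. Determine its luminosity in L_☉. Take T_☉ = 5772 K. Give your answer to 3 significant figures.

1.04×10^7 L_☉

L/L_☉ = (R/R_☉)² (T/T_☉)⁴ = (200)² × (23200/5772)⁴
       = 4.000×10^4 × (4.019)⁴ = 4.000×10^4 × 261.0 = 1.044×10^7.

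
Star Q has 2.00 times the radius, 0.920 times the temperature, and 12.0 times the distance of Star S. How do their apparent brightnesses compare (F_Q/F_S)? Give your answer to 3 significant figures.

0.0199

L_Q/L_S = (R_Q/R_S)²(T_Q/T_S)⁴ = (2.00)² × (0.920)⁴ = 2.866.
F_Q/F_S = (L_Q/L_S)/(d_Q/d_S)² = 2.866 / (12.0)² = 0.01990.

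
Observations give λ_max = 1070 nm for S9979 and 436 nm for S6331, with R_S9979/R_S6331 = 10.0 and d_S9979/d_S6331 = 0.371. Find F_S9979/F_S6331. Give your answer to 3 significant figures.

Wien's law: T_S9979/T_S6331 = λ_S6331/λ_S9979 = 436/1070 = 0.4075.
L_S9979/L_S6331 = (R_S9979/R_S6331)²(T_S9979/T_S6331)⁴ = (10.0)²(0.4075)⁴ = 2.757.
F_S9979/F_S6331 = (L_S9979/L_S6331)/(d_S9979/d_S6331)² = 2.757/(0.371)² = 20.03.

20.0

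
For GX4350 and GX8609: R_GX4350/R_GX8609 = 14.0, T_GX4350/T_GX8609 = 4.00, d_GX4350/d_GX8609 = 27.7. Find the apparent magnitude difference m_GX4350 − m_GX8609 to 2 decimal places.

L_GX4350/L_GX8609 = (14.0)²(4.00)⁴ = 5.018×10^4.
F_GX4350/F_GX8609 = (L_GX4350/L_GX8609)/(d_GX4350/d_GX8609)² = 5.018×10^4/767.3 = 65.39.
m_GX4350 − m_GX8609 = −2.5 log₁₀(65.39) = -4.54.

-4.54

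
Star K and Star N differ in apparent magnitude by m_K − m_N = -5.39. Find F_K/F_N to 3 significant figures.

143

F_K/F_N = 10^(−(m_K − m_N)/2.5) = 10^(5.39/2.5) = 10^2.156 = 143.2.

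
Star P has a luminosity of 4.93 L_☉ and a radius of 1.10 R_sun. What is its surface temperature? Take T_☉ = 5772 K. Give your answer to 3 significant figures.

8.20×10^3 K

T/T_☉ = (L/L_☉)^(1/4) / (R/R_☉)^(1/2)
T = 5772 × (4.93)^(1/4) / √(1.10) = 5772 × 1.490 / 1.049 = 8201 K.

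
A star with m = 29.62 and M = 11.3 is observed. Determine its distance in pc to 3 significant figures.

m − M = 5 log₁₀(d/10 pc)
29.62 − (11.3) = 18.32 = 5 log₁₀(d/10)
d = 10 × 10^(18.32/5) = 10 × 10^3.664 = 4.613×10^4 pc.

4.61×10^4 pc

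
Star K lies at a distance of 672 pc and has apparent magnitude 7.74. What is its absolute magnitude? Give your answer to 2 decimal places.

-1.40

M = m − 5 log₁₀(d/10 pc) = 7.74 − 5 log₁₀(672/10)
  = 7.74 − 5 × 1.827 = 7.74 − 9.14 = -1.40.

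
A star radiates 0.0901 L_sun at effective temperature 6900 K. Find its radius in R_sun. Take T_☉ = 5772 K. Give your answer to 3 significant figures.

0.210 R_sun

R/R_☉ = √(L/L_☉) / (T/T_☉)² = √(0.0901) / (1.195)²
       = 0.3002 / 1.429 = 0.2100.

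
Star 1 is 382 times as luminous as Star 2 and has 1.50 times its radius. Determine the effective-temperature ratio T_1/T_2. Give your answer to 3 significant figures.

L ∝ R²T⁴ gives T ∝ (L/R²)^(1/4), so
T_1/T_2 = (382 / 1.50²)^(1/4) = (169.8)^(1/4) = 3.610.

3.61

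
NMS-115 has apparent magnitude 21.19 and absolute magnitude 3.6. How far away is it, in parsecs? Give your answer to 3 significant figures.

m − M = 5 log₁₀(d/10 pc)
21.19 − (3.6) = 17.59 = 5 log₁₀(d/10)
d = 10 × 10^(17.59/5) = 10 × 10^3.518 = 3.296×10^4 pc.

3.30×10^4 pc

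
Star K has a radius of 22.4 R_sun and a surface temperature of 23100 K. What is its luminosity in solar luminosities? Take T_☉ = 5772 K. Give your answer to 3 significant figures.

L/L_☉ = (R/R_☉)² (T/T_☉)⁴ = (22.4)² × (23100/5772)⁴
       = 501.8 × (4.002)⁴ = 501.8 × 256.5 = 1.287×10^5.

1.29×10^5 solar luminosities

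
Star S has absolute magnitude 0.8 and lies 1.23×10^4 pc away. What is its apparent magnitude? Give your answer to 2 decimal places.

m = M + 5 log₁₀(d/10 pc) = 0.8 + 5 log₁₀(1.23×10^4/10)
  = 0.8 + 5 × 3.090 = 0.8 + 15.45 = 16.25.

16.25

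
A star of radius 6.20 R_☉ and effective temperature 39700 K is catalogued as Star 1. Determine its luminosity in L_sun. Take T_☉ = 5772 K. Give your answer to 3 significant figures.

8.60×10^4 L_sun

L/L_☉ = (R/R_☉)² (T/T_☉)⁴ = (6.20)² × (39700/5772)⁴
       = 38.44 × (6.878)⁴ = 38.44 × 2238 = 8.603×10^4.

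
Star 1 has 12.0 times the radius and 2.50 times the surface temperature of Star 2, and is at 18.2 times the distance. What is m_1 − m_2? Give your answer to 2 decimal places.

L_1/L_2 = (12.0)²(2.50)⁴ = 5625.
F_1/F_2 = (L_1/L_2)/(d_1/d_2)² = 5625/331.2 = 16.98.
m_1 − m_2 = −2.5 log₁₀(16.98) = -3.07.

-3.07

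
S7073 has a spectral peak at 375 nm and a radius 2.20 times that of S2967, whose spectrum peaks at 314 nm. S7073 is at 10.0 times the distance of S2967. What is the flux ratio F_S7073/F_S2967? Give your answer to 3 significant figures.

Wien's law: T_S7073/T_S2967 = λ_S2967/λ_S7073 = 314/375 = 0.8373.
L_S7073/L_S2967 = (R_S7073/R_S2967)²(T_S7073/T_S2967)⁴ = (2.20)²(0.8373)⁴ = 2.379.
F_S7073/F_S2967 = (L_S7073/L_S2967)/(d_S7073/d_S2967)² = 2.379/(10.0)² = 0.02379.

0.0238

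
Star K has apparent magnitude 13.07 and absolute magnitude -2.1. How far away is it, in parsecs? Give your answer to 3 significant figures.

m − M = 5 log₁₀(d/10 pc)
13.07 − (-2.1) = 15.17 = 5 log₁₀(d/10)
d = 10 × 10^(15.17/5) = 10 × 10^3.034 = 1.081×10^4 pc.

1.08×10^4 pc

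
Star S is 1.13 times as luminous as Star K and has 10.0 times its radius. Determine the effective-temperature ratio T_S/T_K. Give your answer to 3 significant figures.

0.326

L ∝ R²T⁴ gives T ∝ (L/R²)^(1/4), so
T_S/T_K = (1.13 / 10.0²)^(1/4) = (0.01130)^(1/4) = 0.3260.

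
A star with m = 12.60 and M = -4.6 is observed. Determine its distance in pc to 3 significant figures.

2.75×10^4 pc

m − M = 5 log₁₀(d/10 pc)
12.60 − (-4.6) = 17.20 = 5 log₁₀(d/10)
d = 10 × 10^(17.20/5) = 10 × 10^3.440 = 2.754×10^4 pc.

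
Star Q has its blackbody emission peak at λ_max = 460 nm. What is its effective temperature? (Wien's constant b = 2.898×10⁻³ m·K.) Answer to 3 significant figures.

6.30×10^3 K

T = b/λ_max = 2.898×10⁻³ / (460×10⁻⁹) = 6300 K.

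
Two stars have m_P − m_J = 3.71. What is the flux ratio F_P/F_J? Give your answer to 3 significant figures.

0.0328

F_P/F_J = 10^(−(m_P − m_J)/2.5) = 10^(-3.71/2.5) = 10^-1.484 = 0.03281.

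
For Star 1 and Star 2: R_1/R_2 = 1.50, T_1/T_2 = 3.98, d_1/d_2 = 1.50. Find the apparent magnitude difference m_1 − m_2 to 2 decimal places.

L_1/L_2 = (1.50)²(3.98)⁴ = 564.6.
F_1/F_2 = (L_1/L_2)/(d_1/d_2)² = 564.6/2.250 = 250.9.
m_1 − m_2 = −2.5 log₁₀(250.9) = -6.00.

-6.00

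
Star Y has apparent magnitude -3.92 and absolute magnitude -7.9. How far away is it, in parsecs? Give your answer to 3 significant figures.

m − M = 5 log₁₀(d/10 pc)
-3.92 − (-7.9) = 3.98 = 5 log₁₀(d/10)
d = 10 × 10^(3.98/5) = 10 × 10^0.796 = 62.52 pc.

62.5 pc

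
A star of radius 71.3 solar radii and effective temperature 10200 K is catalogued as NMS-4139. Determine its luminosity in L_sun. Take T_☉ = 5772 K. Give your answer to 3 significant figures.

L/L_☉ = (R/R_☉)² (T/T_☉)⁴ = (71.3)² × (10200/5772)⁴
       = 5084 × (1.767)⁴ = 5084 × 9.752 = 4.958×10^4.

4.96×10^4 L_sun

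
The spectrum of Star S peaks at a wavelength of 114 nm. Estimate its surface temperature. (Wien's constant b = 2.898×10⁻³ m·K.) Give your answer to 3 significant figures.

2.54×10^4 K

T = b/λ_max = 2.898×10⁻³ / (114×10⁻⁹) = 2.542×10^4 K.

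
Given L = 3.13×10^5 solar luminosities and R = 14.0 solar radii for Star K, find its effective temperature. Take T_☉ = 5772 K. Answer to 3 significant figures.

T/T_☉ = (L/L_☉)^(1/4) / (R/R_☉)^(1/2)
T = 5772 × (3.13×10^5)^(1/4) / √(14.0) = 5772 × 23.65 / 3.742 = 3.649×10^4 K.

3.65×10^4 K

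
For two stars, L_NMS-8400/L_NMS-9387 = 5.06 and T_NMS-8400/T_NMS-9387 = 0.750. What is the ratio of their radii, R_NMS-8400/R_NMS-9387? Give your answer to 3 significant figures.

L ∝ R²T⁴ gives R ∝ √L / T², so
R_NMS-8400/R_NMS-9387 = √(5.06) / (0.750)² = 2.249 / 0.5625 = 3.999.

4.00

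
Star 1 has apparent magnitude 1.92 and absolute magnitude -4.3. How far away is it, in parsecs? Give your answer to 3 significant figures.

m − M = 5 log₁₀(d/10 pc)
1.92 − (-4.3) = 6.22 = 5 log₁₀(d/10)
d = 10 × 10^(6.22/5) = 10 × 10^1.244 = 175.4 pc.

175 pc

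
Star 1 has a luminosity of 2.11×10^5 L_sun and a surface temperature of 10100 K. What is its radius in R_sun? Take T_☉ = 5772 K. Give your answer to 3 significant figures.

R/R_☉ = √(L/L_☉) / (T/T_☉)² = √(2.11×10^5) / (1.750)²
       = 459.3 / 3.062 = 150.0.

150 R_sun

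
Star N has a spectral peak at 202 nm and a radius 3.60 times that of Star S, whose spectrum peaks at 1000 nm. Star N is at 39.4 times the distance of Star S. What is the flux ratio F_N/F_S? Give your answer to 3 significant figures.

5.01

Wien's law: T_N/T_S = λ_S/λ_N = 1000/202 = 4.950.
L_N/L_S = (R_N/R_S)²(T_N/T_S)⁴ = (3.60)²(4.950)⁴ = 7784.
F_N/F_S = (L_N/L_S)/(d_N/d_S)² = 7784/(39.4)² = 5.014.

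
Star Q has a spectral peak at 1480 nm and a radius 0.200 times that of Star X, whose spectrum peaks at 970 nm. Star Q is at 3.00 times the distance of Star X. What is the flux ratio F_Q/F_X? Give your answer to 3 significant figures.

8.20×10^-4

Wien's law: T_Q/T_X = λ_X/λ_Q = 970/1480 = 0.6554.
L_Q/L_X = (R_Q/R_X)²(T_Q/T_X)⁴ = (0.200)²(0.6554)⁴ = 0.007381.
F_Q/F_X = (L_Q/L_X)/(d_Q/d_X)² = 0.007381/(3.00)² = 8.201×10^-4.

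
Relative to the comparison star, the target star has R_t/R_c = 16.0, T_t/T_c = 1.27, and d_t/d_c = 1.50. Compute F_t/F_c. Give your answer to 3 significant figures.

296

L_t/L_c = (R_t/R_c)²(T_t/T_c)⁴ = (16.0)² × (1.27)⁴ = 666.0.
F_t/F_c = (L_t/L_c)/(d_t/d_c)² = 666.0 / (1.50)² = 296.0.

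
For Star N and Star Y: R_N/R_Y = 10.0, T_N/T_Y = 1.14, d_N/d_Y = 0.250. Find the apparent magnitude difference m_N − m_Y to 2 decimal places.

L_N/L_Y = (10.0)²(1.14)⁴ = 168.9.
F_N/F_Y = (L_N/L_Y)/(d_N/d_Y)² = 168.9/0.06250 = 2702.
m_N − m_Y = −2.5 log₁₀(2702) = -8.58.

-8.58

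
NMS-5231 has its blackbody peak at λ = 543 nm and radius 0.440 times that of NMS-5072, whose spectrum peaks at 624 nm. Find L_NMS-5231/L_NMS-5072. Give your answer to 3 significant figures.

Wien's law gives T ∝ 1/λ_max, so T_NMS-5231/T_NMS-5072 = λ_NMS-5072/λ_NMS-5231 = 624/543 = 1.149.
Then L ∝ R²T⁴ gives L_NMS-5231/L_NMS-5072 = (0.440)² × (1.149)⁴ = 0.1936 × 1.744 = 0.3376.

0.338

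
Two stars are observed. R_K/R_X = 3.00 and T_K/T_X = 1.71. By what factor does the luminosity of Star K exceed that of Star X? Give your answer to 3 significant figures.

From the Stefan–Boltzmann law, L ∝ R²T⁴, so
L_K/L_X = (R_K/R_X)² (T_K/T_X)⁴ = (3.00)² × (1.71)⁴ = 9.000 × 8.550 = 76.95.

77.0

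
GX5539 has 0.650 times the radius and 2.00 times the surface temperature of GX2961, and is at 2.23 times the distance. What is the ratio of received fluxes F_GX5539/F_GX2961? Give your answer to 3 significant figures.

1.36

L_GX5539/L_GX2961 = (R_GX5539/R_GX2961)²(T_GX5539/T_GX2961)⁴ = (0.650)² × (2.00)⁴ = 6.760.
F_GX5539/F_GX2961 = (L_GX5539/L_GX2961)/(d_GX5539/d_GX2961)² = 6.760 / (2.23)² = 1.359.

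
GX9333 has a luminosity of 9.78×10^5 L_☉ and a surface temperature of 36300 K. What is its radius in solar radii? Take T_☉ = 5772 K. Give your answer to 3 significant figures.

25.0 solar radii

R/R_☉ = √(L/L_☉) / (T/T_☉)² = √(9.78×10^5) / (6.289)²
       = 988.9 / 39.55 = 25.00.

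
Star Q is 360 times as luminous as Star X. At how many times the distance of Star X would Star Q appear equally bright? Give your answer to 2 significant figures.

19

Equal flux requires L_Q/d_Q² = L_X/d_X², so d_Q/d_X = √(L_Q/L_X)
= √(360) = 18.97.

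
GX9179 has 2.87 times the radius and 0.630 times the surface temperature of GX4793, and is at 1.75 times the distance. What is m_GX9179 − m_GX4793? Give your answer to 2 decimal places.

0.93

L_GX9179/L_GX4793 = (2.87)²(0.630)⁴ = 1.298.
F_GX9179/F_GX4793 = (L_GX9179/L_GX4793)/(d_GX9179/d_GX4793)² = 1.298/3.062 = 0.4237.
m_GX9179 − m_GX4793 = −2.5 log₁₀(0.4237) = 0.93.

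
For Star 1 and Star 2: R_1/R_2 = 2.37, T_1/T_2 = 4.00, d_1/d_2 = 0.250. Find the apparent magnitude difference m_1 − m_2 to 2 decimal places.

-10.90

L_1/L_2 = (2.37)²(4.00)⁴ = 1438.
F_1/F_2 = (L_1/L_2)/(d_1/d_2)² = 1438/0.06250 = 2.301×10^4.
m_1 − m_2 = −2.5 log₁₀(2.301×10^4) = -10.90.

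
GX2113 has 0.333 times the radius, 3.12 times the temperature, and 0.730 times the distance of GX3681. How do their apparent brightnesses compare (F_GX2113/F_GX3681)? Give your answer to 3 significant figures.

L_GX2113/L_GX3681 = (R_GX2113/R_GX3681)²(T_GX2113/T_GX3681)⁴ = (0.333)² × (3.12)⁴ = 10.51.
F_GX2113/F_GX3681 = (L_GX2113/L_GX3681)/(d_GX2113/d_GX3681)² = 10.51 / (0.730)² = 19.72.

19.7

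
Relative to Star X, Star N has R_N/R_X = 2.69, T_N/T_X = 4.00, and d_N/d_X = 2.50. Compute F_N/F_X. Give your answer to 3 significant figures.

L_N/L_X = (R_N/R_X)²(T_N/T_X)⁴ = (2.69)² × (4.00)⁴ = 1852.
F_N/F_X = (L_N/L_X)/(d_N/d_X)² = 1852 / (2.50)² = 296.4.

296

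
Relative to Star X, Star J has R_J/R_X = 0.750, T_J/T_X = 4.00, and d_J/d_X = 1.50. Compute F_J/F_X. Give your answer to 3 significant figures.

64.0

L_J/L_X = (R_J/R_X)²(T_J/T_X)⁴ = (0.750)² × (4.00)⁴ = 144.0.
F_J/F_X = (L_J/L_X)/(d_J/d_X)² = 144.0 / (1.50)² = 64.00.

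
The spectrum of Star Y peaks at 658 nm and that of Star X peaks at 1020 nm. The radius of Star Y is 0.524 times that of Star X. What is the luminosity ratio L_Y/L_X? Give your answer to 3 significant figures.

1.59

Wien's law gives T ∝ 1/λ_max, so T_Y/T_X = λ_X/λ_Y = 1020/658 = 1.550.
Then L ∝ R²T⁴ gives L_Y/L_X = (0.524)² × (1.550)⁴ = 0.2746 × 5.774 = 1.585.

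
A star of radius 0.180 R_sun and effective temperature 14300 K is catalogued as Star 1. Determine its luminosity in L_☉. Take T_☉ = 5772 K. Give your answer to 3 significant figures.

L/L_☉ = (R/R_☉)² (T/T_☉)⁴ = (0.180)² × (14300/5772)⁴
       = 0.03240 × (2.477)⁴ = 0.03240 × 37.67 = 1.221.

1.22 L_☉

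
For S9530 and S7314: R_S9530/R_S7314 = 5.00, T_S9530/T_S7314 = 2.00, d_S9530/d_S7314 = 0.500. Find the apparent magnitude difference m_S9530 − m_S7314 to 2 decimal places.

-8.01

L_S9530/L_S7314 = (5.00)²(2.00)⁴ = 400.0.
F_S9530/F_S7314 = (L_S9530/L_S7314)/(d_S9530/d_S7314)² = 400.0/0.2500 = 1600.
m_S9530 − m_S7314 = −2.5 log₁₀(1600) = -8.01.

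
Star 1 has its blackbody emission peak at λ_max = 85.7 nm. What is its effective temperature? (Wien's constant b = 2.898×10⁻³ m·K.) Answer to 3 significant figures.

3.38×10^4 K

T = b/λ_max = 2.898×10⁻³ / (85.7×10⁻⁹) = 3.382×10^4 K.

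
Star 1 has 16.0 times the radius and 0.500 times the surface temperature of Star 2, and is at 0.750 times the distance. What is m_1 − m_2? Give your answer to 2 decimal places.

-3.63

L_1/L_2 = (16.0)²(0.500)⁴ = 16.00.
F_1/F_2 = (L_1/L_2)/(d_1/d_2)² = 16.00/0.5625 = 28.44.
m_1 − m_2 = −2.5 log₁₀(28.44) = -3.63.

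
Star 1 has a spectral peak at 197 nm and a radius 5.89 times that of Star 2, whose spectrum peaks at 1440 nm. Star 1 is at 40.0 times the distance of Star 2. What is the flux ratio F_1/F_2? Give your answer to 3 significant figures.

Wien's law: T_1/T_2 = λ_2/λ_1 = 1440/197 = 7.310.
L_1/L_2 = (R_1/R_2)²(T_1/T_2)⁴ = (5.89)²(7.310)⁴ = 9.904×10^4.
F_1/F_2 = (L_1/L_2)/(d_1/d_2)² = 9.904×10^4/(40.0)² = 61.90.

61.9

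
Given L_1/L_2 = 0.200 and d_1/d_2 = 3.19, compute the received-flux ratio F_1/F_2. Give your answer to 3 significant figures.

F = L/(4πd²), so F_1/F_2 = (L_1/L_2) / (d_1/d_2)²
= 0.200 / (3.19)² = 0.200 / 10.18 = 0.01965.

0.0197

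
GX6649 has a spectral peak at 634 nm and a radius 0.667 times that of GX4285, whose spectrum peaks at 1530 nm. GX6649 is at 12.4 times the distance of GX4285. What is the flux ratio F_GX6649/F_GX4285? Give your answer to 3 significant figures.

0.0981

Wien's law: T_GX6649/T_GX4285 = λ_GX4285/λ_GX6649 = 1530/634 = 2.413.
L_GX6649/L_GX4285 = (R_GX6649/R_GX4285)²(T_GX6649/T_GX4285)⁴ = (0.667)²(2.413)⁴ = 15.09.
F_GX6649/F_GX4285 = (L_GX6649/L_GX4285)/(d_GX6649/d_GX4285)² = 15.09/(12.4)² = 0.09813.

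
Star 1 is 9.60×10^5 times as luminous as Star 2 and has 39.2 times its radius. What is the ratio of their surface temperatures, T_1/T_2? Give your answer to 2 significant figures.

5.0

L ∝ R²T⁴ gives T ∝ (L/R²)^(1/4), so
T_1/T_2 = (9.60×10^5 / 39.2²)^(1/4) = (624.7)^(1/4) = 4.999.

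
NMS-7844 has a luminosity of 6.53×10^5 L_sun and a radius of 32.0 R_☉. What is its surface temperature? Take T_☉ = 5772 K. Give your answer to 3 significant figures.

T/T_☉ = (L/L_☉)^(1/4) / (R/R_☉)^(1/2)
T = 5772 × (6.53×10^5)^(1/4) / √(32.0) = 5772 × 28.43 / 5.657 = 2.901×10^4 K.

2.90×10^4 K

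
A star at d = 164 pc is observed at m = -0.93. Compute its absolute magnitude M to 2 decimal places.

M = m − 5 log₁₀(d/10 pc) = -0.93 − 5 log₁₀(164/10)
  = -0.93 − 5 × 1.215 = -0.93 − 6.07 = -7.00.

-7.00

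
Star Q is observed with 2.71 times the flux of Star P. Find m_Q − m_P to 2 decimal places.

m_Q − m_P = −2.5 log₁₀(F_Q/F_P) = −2.5 log₁₀(2.71) = −2.5 × (0.433) = -1.082.

-1.08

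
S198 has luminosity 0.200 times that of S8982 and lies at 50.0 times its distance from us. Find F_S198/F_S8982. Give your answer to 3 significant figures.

F = L/(4πd²), so F_S198/F_S8982 = (L_S198/L_S8982) / (d_S198/d_S8982)²
= 0.200 / (50.0)² = 0.200 / 2500 = 8.000×10^-5.

8.00×10^-5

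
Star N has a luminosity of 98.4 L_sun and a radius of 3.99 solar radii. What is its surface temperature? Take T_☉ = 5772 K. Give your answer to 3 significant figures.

9.10×10^3 K

T/T_☉ = (L/L_☉)^(1/4) / (R/R_☉)^(1/2)
T = 5772 × (98.4)^(1/4) / √(3.99) = 5772 × 3.150 / 1.997 = 9101 K.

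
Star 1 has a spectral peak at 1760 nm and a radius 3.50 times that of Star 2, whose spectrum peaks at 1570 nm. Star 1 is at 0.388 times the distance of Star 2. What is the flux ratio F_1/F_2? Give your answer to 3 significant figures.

51.5

Wien's law: T_1/T_2 = λ_2/λ_1 = 1570/1760 = 0.8920.
L_1/L_2 = (R_1/R_2)²(T_1/T_2)⁴ = (3.50)²(0.8920)⁴ = 7.757.
F_1/F_2 = (L_1/L_2)/(d_1/d_2)² = 7.757/(0.388)² = 51.53.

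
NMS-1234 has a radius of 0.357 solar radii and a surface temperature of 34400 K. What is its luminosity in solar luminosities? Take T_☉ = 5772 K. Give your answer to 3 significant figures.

161 solar luminosities

L/L_☉ = (R/R_☉)² (T/T_☉)⁴ = (0.357)² × (34400/5772)⁴
       = 0.1274 × (5.960)⁴ = 0.1274 × 1262 = 160.8.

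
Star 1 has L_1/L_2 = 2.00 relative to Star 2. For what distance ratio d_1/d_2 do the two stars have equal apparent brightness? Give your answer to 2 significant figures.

Equal flux requires L_1/d_1² = L_2/d_2², so d_1/d_2 = √(L_1/L_2)
= √(2.00) = 1.414.

1.4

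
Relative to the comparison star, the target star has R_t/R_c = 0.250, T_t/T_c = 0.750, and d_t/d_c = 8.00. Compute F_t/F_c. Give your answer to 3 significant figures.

3.09×10^-4

L_t/L_c = (R_t/R_c)²(T_t/T_c)⁴ = (0.250)² × (0.750)⁴ = 0.01978.
F_t/F_c = (L_t/L_c)/(d_t/d_c)² = 0.01978 / (8.00)² = 3.090×10^-4.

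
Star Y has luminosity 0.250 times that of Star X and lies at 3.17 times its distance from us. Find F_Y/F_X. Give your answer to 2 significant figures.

0.025

F = L/(4πd²), so F_Y/F_X = (L_Y/L_X) / (d_Y/d_X)²
= 0.250 / (3.17)² = 0.250 / 10.05 = 0.02488.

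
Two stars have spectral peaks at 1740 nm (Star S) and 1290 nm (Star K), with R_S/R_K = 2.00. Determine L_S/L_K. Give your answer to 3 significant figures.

1.21

Wien's law gives T ∝ 1/λ_max, so T_S/T_K = λ_K/λ_S = 1290/1740 = 0.7414.
Then L ∝ R²T⁴ gives L_S/L_K = (2.00)² × (0.7414)⁴ = 4.000 × 0.3021 = 1.208.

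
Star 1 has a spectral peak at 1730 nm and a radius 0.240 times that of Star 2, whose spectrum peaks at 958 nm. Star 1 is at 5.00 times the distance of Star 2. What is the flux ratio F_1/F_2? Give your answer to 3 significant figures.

Wien's law: T_1/T_2 = λ_2/λ_1 = 958/1730 = 0.5538.
L_1/L_2 = (R_1/R_2)²(T_1/T_2)⁴ = (0.240)²(0.5538)⁴ = 0.005416.
F_1/F_2 = (L_1/L_2)/(d_1/d_2)² = 0.005416/(5.00)² = 2.167×10^-4.

2.17×10^-4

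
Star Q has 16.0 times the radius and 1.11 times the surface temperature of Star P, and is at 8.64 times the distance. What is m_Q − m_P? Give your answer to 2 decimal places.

-1.79

L_Q/L_P = (16.0)²(1.11)⁴ = 388.6.
F_Q/F_P = (L_Q/L_P)/(d_Q/d_P)² = 388.6/74.65 = 5.206.
m_Q − m_P = −2.5 log₁₀(5.206) = -1.79.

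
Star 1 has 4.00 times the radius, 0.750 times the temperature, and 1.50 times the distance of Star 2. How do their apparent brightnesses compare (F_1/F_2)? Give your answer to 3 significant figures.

L_1/L_2 = (R_1/R_2)²(T_1/T_2)⁴ = (4.00)² × (0.750)⁴ = 5.062.
F_1/F_2 = (L_1/L_2)/(d_1/d_2)² = 5.062 / (1.50)² = 2.250.

2.25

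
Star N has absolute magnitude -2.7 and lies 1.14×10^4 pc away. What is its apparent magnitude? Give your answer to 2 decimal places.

m = M + 5 log₁₀(d/10 pc) = -2.7 + 5 log₁₀(1.14×10^4/10)
  = -2.7 + 5 × 3.057 = -2.7 + 15.28 = 12.58.

12.58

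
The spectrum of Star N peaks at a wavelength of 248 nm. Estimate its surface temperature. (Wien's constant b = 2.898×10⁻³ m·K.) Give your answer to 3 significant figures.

T = b/λ_max = 2.898×10⁻³ / (248×10⁻⁹) = 1.169×10^4 K.

1.17×10^4 K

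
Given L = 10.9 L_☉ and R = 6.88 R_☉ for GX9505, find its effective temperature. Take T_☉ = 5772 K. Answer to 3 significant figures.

T/T_☉ = (L/L_☉)^(1/4) / (R/R_☉)^(1/2)
T = 5772 × (10.9)^(1/4) / √(6.88) = 5772 × 1.817 / 2.623 = 3998 K.

4.00×10^3 K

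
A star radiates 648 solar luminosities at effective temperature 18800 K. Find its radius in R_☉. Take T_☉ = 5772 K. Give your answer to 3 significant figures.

2.40 R_☉

R/R_☉ = √(L/L_☉) / (T/T_☉)² = √(648) / (3.257)²
       = 25.46 / 10.61 = 2.400.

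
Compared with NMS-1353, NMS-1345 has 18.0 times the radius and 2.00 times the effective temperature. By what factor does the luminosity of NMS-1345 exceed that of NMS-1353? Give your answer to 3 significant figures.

5.18×10^3

From the Stefan–Boltzmann law, L ∝ R²T⁴, so
L_NMS-1345/L_NMS-1353 = (R_NMS-1345/R_NMS-1353)² (T_NMS-1345/T_NMS-1353)⁴ = (18.0)² × (2.00)⁴ = 324.0 × 16.00 = 5184.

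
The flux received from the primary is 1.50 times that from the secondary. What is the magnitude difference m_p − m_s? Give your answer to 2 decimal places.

m_p − m_s = −2.5 log₁₀(F_p/F_s) = −2.5 log₁₀(1.50) = −2.5 × (0.176) = -0.440.

-0.44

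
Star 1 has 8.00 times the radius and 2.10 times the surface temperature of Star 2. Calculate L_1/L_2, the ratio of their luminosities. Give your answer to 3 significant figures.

From the Stefan–Boltzmann law, L ∝ R²T⁴, so
L_1/L_2 = (R_1/R_2)² (T_1/T_2)⁴ = (8.00)² × (2.10)⁴ = 64.00 × 19.45 = 1245.

1.24×10^3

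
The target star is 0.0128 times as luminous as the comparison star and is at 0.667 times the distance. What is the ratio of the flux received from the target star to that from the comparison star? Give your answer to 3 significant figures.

0.0288

F = L/(4πd²), so F_t/F_c = (L_t/L_c) / (d_t/d_c)²
= 0.0128 / (0.667)² = 0.0128 / 0.4449 = 0.02877.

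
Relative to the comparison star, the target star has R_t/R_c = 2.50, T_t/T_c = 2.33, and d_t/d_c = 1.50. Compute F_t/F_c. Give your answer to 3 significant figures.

L_t/L_c = (R_t/R_c)²(T_t/T_c)⁴ = (2.50)² × (2.33)⁴ = 184.2.
F_t/F_c = (L_t/L_c)/(d_t/d_c)² = 184.2 / (1.50)² = 81.87.

81.9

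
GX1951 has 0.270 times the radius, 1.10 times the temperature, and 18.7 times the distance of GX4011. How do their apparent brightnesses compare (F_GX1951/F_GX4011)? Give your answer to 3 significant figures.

3.05×10^-4

L_GX1951/L_GX4011 = (R_GX1951/R_GX4011)²(T_GX1951/T_GX4011)⁴ = (0.270)² × (1.10)⁴ = 0.1067.
F_GX1951/F_GX4011 = (L_GX1951/L_GX4011)/(d_GX1951/d_GX4011)² = 0.1067 / (18.7)² = 3.052×10^-4.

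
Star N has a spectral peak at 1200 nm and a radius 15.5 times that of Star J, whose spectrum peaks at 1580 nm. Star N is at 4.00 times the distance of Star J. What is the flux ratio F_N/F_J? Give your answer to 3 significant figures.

45.1

Wien's law: T_N/T_J = λ_J/λ_N = 1580/1200 = 1.317.
L_N/L_J = (R_N/R_J)²(T_N/T_J)⁴ = (15.5)²(1.317)⁴ = 722.0.
F_N/F_J = (L_N/L_J)/(d_N/d_J)² = 722.0/(4.00)² = 45.13.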